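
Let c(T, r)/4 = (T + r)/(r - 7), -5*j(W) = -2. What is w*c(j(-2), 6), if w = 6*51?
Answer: -39168/5 ≈ -7833.6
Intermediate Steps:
j(W) = ⅖ (j(W) = -⅕*(-2) = ⅖)
c(T, r) = 4*(T + r)/(-7 + r) (c(T, r) = 4*((T + r)/(r - 7)) = 4*((T + r)/(-7 + r)) = 4*(T + r)/(-7 + r))
w = 306
w*c(j(-2), 6) = 306*(4*(⅖ + 6)/(-7 + 6)) = 306*(4*(32/5)/(-1)) = 306*(4*(-1)*(32/5)) = 306*(-128/5) = -39168/5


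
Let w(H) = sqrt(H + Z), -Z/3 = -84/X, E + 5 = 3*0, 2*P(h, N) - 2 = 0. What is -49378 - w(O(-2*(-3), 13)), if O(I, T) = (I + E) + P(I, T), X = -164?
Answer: -49378 - sqrt(779)/41 ≈ -49379.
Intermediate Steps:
P(h, N) = 1 (P(h, N) = 1 + (1/2)*0 = 1 + 0 = 1)
E = -5 (E = -5 + 3*0 = -5 + 0 = -5)
Z = -63/41 (Z = -(-252)/(-164) = -(-252)*(-1)/164 = -3*21/41 = -63/41 ≈ -1.5366)
O(I, T) = -4 + I (O(I, T) = (I - 5) + 1 = (-5 + I) + 1 = -4 + I)
w(H) = sqrt(-63/41 + H) (w(H) = sqrt(H - 63/41) = sqrt(-63/41 + H))
-49378 - w(O(-2*(-3), 13)) = -49378 - sqrt(-2583 + 1681*(-4 - 2*(-3)))/41 = -49378 - sqrt(-2583 + 1681*(-4 + 6))/41 = -49378 - sqrt(-2583 + 1681*2)/41 = -49378 - sqrt(-2583 + 3362)/41 = -49378 - sqrt(779)/41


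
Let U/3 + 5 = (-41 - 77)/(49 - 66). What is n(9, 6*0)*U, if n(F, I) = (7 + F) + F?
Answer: 2475/17 ≈ 145.59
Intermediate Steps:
n(F, I) = 7 + 2*F
U = 99/17 (U = -15 + 3*((-41 - 77)/(49 - 66)) = -15 + 3*(-118/(-17)) = -15 + 3*(-118*(-1/17)) = -15 + 3*(118/17) = -15 + 354/17 = 99/17 ≈ 5.8235)
n(9, 6*0)*U = (7 + 2*9)*(99/17) = (7 + 18)*(99/17) = 25*(99/17) = 2475/17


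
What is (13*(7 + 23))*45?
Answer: 17550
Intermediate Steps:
(13*(7 + 23))*45 = (13*30)*45 = 390*45 = 17550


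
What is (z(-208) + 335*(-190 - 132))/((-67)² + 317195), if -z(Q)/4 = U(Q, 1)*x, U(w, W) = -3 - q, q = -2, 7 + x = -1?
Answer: -53951/160842 ≈ -0.33543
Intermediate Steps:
x = -8 (x = -7 - 1 = -8)
U(w, W) = -1 (U(w, W) = -3 - 1*(-2) = -3 + 2 = -1)
z(Q) = -32 (z(Q) = -(-4)*(-8) = -4*8 = -32)
(z(-208) + 335*(-190 - 132))/((-67)² + 317195) = (-32 + 335*(-190 - 132))/((-67)² + 317195) = (-32 + 335*(-322))/(4489 + 317195) = (-32 - 107870)/321684 = -107902*1/321684 = -53951/160842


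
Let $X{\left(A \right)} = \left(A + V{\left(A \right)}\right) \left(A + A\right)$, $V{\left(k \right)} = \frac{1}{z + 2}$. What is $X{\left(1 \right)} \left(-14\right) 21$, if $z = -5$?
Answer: $-392$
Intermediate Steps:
$V{\left(k \right)} = - \frac{1}{3}$ ($V{\left(k \right)} = \frac{1}{-5 + 2} = \frac{1}{-3} = - \frac{1}{3}$)
$X{\left(A \right)} = 2 A \left(- \frac{1}{3} + A\right)$ ($X{\left(A \right)} = \left(A - \frac{1}{3}\right) \left(A + A\right) = \left(- \frac{1}{3} + A\right) 2 A = 2 A \left(- \frac{1}{3} + A\right)$)
$X{\left(1 \right)} \left(-14\right) 21 = \frac{2}{3} \cdot 1 \left(-1 + 3 \cdot 1\right) \left(-14\right) 21 = \frac{2}{3} \cdot 1 \left(-1 + 3\right) \left(-14\right) 21 = \frac{2}{3} \cdot 1 \cdot 2 \left(-14\right) 21 = \frac{4}{3} \left(-14\right) 21 = \left(- \frac{56}{3}\right) 21 = -392$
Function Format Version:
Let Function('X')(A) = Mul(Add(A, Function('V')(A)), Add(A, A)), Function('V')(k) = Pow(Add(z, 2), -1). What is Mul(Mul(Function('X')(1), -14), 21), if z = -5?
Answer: -392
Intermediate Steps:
Function('V')(k) = Rational(-1, 3) (Function('V')(k) = Pow(Add(-5, 2), -1) = Pow(-3, -1) = Rational(-1, 3))
Function('X')(A) = Mul(2, A, Add(Rational(-1, 3), A)) (Function('X')(A) = Mul(Add(A, Rational(-1, 3)), Add(A, A)) = Mul(Add(Rational(-1, 3), A), Mul(2, A)) = Mul(2, A, Add(Rational(-1, 3), A)))
Mul(Mul(Function('X')(1), -14), 21) = Mul(Mul(Mul(Rational(2, 3), 1, Add(-1, Mul(3, 1))), -14), 21) = Mul(Mul(Mul(Rational(2, 3), 1, Add(-1, 3)), -14), 21) = Mul(Mul(Mul(Rational(2, 3), 1, 2), -14), 21) = Mul(Mul(Rational(4, 3), -14), 21) = Mul(Rational(-56, 3), 21) = -392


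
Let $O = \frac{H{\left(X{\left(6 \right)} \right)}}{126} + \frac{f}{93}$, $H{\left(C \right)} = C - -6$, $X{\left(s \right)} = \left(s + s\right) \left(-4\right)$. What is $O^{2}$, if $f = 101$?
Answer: $\frac{4900}{8649} \approx 0.56654$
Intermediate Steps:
$X{\left(s \right)} = - 8 s$ ($X{\left(s \right)} = 2 s \left(-4\right) = - 8 s$)
$H{\left(C \right)} = 6 + C$ ($H{\left(C \right)} = C + 6 = 6 + C$)
$O = \frac{70}{93}$ ($O = \frac{6 - 48}{126} + \frac{101}{93} = \left(6 - 48\right) \frac{1}{126} + 101 \cdot \frac{1}{93} = \left(-42\right) \frac{1}{126} + \frac{101}{93} = - \frac{1}{3} + \frac{101}{93} = \frac{70}{93} \approx 0.75269$)
$O^{2} = \left(\frac{70}{93}\right)^{2} = \frac{4900}{8649}$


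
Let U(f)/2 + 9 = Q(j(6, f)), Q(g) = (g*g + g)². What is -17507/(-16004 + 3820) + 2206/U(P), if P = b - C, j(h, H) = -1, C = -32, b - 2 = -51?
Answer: -13281389/109656 ≈ -121.12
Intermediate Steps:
b = -49 (b = 2 - 51 = -49)
P = -17 (P = -49 - 1*(-32) = -49 + 32 = -17)
Q(g) = (g + g²)² (Q(g) = (g² + g)² = (g + g²)²)
U(f) = -18 (U(f) = -18 + 2*((-1)²*(1 - 1)²) = -18 + 2*(1*0²) = -18 + 2*(1*0) = -18 + 2*0 = -18 + 0 = -18)
-17507/(-16004 + 3820) + 2206/U(P) = -17507/(-16004 + 3820) + 2206/(-18) = -17507/(-12184) + 2206*(-1/18) = -17507*(-1/12184) - 1103/9 = 17507/12184 - 1103/9 = -13281389/109656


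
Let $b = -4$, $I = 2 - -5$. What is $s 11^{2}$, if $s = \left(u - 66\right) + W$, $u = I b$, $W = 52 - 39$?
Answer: $-9801$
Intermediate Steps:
$W = 13$ ($W = 52 - 39 = 13$)
$I = 7$ ($I = 2 + 5 = 7$)
$u = -28$ ($u = 7 \left(-4\right) = -28$)
$s = -81$ ($s = \left(-28 - 66\right) + 13 = -94 + 13 = -81$)
$s 11^{2} = - 81 \cdot 11^{2} = \left(-81\right) 121 = -9801$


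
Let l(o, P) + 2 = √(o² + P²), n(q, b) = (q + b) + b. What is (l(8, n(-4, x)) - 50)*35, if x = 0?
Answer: -1820 + 140*√5 ≈ -1507.0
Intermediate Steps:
n(q, b) = q + 2*b (n(q, b) = (b + q) + b = q + 2*b)
l(o, P) = -2 + √(P² + o²) (l(o, P) = -2 + √(o² + P²) = -2 + √(P² + o²))
(l(8, n(-4, x)) - 50)*35 = ((-2 + √((-4 + 2*0)² + 8²)) - 50)*35 = ((-2 + √((-4 + 0)² + 64)) - 50)*35 = ((-2 + √((-4)² + 64)) - 50)*35 = ((-2 + √(16 + 64)) - 50)*35 = ((-2 + √80) - 50)*35 = ((-2 + 4*√5) - 50)*35 = (-52 + 4*√5)*35 = -1820 + 140*√5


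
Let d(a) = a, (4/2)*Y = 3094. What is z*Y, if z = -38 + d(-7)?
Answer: -69615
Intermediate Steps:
Y = 1547 (Y = (½)*3094 = 1547)
z = -45 (z = -38 - 7 = -45)
z*Y = -45*1547 = -69615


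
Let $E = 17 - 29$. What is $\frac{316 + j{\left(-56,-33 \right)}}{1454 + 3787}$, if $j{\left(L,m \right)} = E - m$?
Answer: $\frac{337}{5241} \approx 0.064301$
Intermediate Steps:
$E = -12$ ($E = 17 - 29 = -12$)
$j{\left(L,m \right)} = -12 - m$
$\frac{316 + j{\left(-56,-33 \right)}}{1454 + 3787} = \frac{316 - -21}{1454 + 3787} = \frac{316 + \left(-12 + 33\right)}{5241} = \left(316 + 21\right) \frac{1}{5241} = 337 \cdot \frac{1}{5241} = \frac{337}{5241}$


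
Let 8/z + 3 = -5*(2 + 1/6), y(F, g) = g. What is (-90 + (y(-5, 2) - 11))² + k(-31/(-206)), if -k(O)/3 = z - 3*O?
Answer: 167630319/17098 ≈ 9804.1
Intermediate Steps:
z = -48/83 (z = 8/(-3 - 5*(2 + 1/6)) = 8/(-3 - 5*(2 + ⅙)) = 8/(-3 - 5*13/6) = 8/(-3 - 65/6) = 8/(-83/6) = 8*(-6/83) = -48/83 ≈ -0.57831)
k(O) = 144/83 + 9*O (k(O) = -3*(-48/83 - 3*O) = 144/83 + 9*O)
(-90 + (y(-5, 2) - 11))² + k(-31/(-206)) = (-90 + (2 - 11))² + (144/83 + 9*(-31/(-206))) = (-90 - 9)² + (144/83 + 9*(-31*(-1/206))) = (-99)² + (144/83 + 9*(31/206)) = 9801 + (144/83 + 279/206) = 9801 + 52821/17098 = 167630319/17098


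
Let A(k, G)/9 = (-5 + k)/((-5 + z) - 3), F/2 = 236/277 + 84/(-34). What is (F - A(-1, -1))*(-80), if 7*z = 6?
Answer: 20337616/23545 ≈ 863.78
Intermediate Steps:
z = 6/7 (z = (⅐)*6 = 6/7 ≈ 0.85714)
F = -15244/4709 (F = 2*(236/277 + 84/(-34)) = 2*(236*(1/277) + 84*(-1/34)) = 2*(236/277 - 42/17) = 2*(-7622/4709) = -15244/4709 ≈ -3.2372)
A(k, G) = 63/10 - 63*k/50 (A(k, G) = 9*((-5 + k)/((-5 + 6/7) - 3)) = 9*((-5 + k)/(-29/7 - 3)) = 9*((-5 + k)/(-50/7)) = 9*((-5 + k)*(-7/50)) = 9*(7/10 - 7*k/50) = 63/10 - 63*k/50)
(F - A(-1, -1))*(-80) = (-15244/4709 - (63/10 - 63/50*(-1)))*(-80) = (-15244/4709 - (63/10 + 63/50))*(-80) = (-15244/4709 - 1*189/25)*(-80) = (-15244/4709 - 189/25)*(-80) = -1271101/117725*(-80) = 20337616/23545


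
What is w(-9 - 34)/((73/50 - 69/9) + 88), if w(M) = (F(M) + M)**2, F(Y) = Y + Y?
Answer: 2496150/12269 ≈ 203.45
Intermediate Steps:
F(Y) = 2*Y
w(M) = 9*M**2 (w(M) = (2*M + M)**2 = (3*M)**2 = 9*M**2)
w(-9 - 34)/((73/50 - 69/9) + 88) = (9*(-9 - 34)**2)/((73/50 - 69/9) + 88) = (9*(-43)**2)/((73*(1/50) - 69*1/9) + 88) = (9*1849)/((73/50 - 23/3) + 88) = 16641/(-931/150 + 88) = 16641/(12269/150) = (150/12269)*16641 = 2496150/12269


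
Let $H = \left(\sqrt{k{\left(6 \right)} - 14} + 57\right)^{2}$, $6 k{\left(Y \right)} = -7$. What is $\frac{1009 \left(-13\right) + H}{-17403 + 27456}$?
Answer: $- \frac{59299}{60318} + \frac{19 i \sqrt{546}}{10053} \approx -0.98311 + 0.044163 i$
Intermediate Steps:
$k{\left(Y \right)} = - \frac{7}{6}$ ($k{\left(Y \right)} = \frac{1}{6} \left(-7\right) = - \frac{7}{6}$)
$H = \left(57 + \frac{i \sqrt{546}}{6}\right)^{2}$ ($H = \left(\sqrt{- \frac{7}{6} - 14} + 57\right)^{2} = \left(\sqrt{- \frac{91}{6}} + 57\right)^{2} = \left(\frac{i \sqrt{546}}{6} + 57\right)^{2} = \left(57 + \frac{i \sqrt{546}}{6}\right)^{2} \approx 3233.8 + 443.97 i$)
$\frac{1009 \left(-13\right) + H}{-17403 + 27456} = \frac{1009 \left(-13\right) + \frac{\left(342 + i \sqrt{546}\right)^{2}}{36}}{-17403 + 27456} = \frac{-13117 + \frac{\left(342 + i \sqrt{546}\right)^{2}}{36}}{10053} = \left(-13117 + \frac{\left(342 + i \sqrt{546}\right)^{2}}{36}\right) \frac{1}{10053} = - \frac{13117}{10053} + \frac{\left(342 + i \sqrt{546}\right)^{2}}{361908}$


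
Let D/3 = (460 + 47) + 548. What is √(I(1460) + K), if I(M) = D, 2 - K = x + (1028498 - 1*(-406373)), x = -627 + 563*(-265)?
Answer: I*√1281882 ≈ 1132.2*I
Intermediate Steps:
D = 3165 (D = 3*((460 + 47) + 548) = 3*(507 + 548) = 3*1055 = 3165)
x = -149822 (x = -627 - 149195 = -149822)
K = -1285047 (K = 2 - (-149822 + (1028498 - 1*(-406373))) = 2 - (-149822 + (1028498 + 406373)) = 2 - (-149822 + 1434871) = 2 - 1*1285049 = 2 - 1285049 = -1285047)
I(M) = 3165
√(I(1460) + K) = √(3165 - 1285047) = √(-1281882) = I*√1281882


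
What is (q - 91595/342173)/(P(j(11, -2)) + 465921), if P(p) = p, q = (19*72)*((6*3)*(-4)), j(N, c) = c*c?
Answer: -33702763403/159426955025 ≈ -0.21140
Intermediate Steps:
j(N, c) = c**2
q = -98496 (q = 1368*(18*(-4)) = 1368*(-72) = -98496)
(q - 91595/342173)/(P(j(11, -2)) + 465921) = (-98496 - 91595/342173)/((-2)**2 + 465921) = (-98496 - 91595*1/342173)/(4 + 465921) = (-98496 - 91595/342173)/465925 = -33702763403/342173*1/465925 = -33702763403/159426955025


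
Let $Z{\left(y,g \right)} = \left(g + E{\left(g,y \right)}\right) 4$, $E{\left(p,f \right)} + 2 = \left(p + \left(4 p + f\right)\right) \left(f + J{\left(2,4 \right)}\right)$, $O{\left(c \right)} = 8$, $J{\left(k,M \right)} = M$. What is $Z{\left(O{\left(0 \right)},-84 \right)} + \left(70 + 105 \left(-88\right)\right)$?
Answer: $-29290$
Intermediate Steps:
$E{\left(p,f \right)} = -2 + \left(4 + f\right) \left(f + 5 p\right)$ ($E{\left(p,f \right)} = -2 + \left(p + \left(4 p + f\right)\right) \left(f + 4\right) = -2 + \left(p + \left(f + 4 p\right)\right) \left(4 + f\right) = -2 + \left(f + 5 p\right) \left(4 + f\right) = -2 + \left(4 + f\right) \left(f + 5 p\right)$)
$Z{\left(y,g \right)} = -8 + 4 y^{2} + 16 y + 84 g + 20 g y$ ($Z{\left(y,g \right)} = \left(g + \left(-2 + y^{2} + 4 y + 20 g + 5 y g\right)\right) 4 = \left(g + \left(-2 + y^{2} + 4 y + 20 g + 5 g y\right)\right) 4 = \left(-2 + y^{2} + 4 y + 21 g + 5 g y\right) 4 = -8 + 4 y^{2} + 16 y + 84 g + 20 g y$)
$Z{\left(O{\left(0 \right)},-84 \right)} + \left(70 + 105 \left(-88\right)\right) = \left(-8 + 4 \cdot 8^{2} + 16 \cdot 8 + 84 \left(-84\right) + 20 \left(-84\right) 8\right) + \left(70 + 105 \left(-88\right)\right) = \left(-8 + 4 \cdot 64 + 128 - 7056 - 13440\right) + \left(70 - 9240\right) = \left(-8 + 256 + 128 - 7056 - 13440\right) - 9170 = -20120 - 9170 = -29290$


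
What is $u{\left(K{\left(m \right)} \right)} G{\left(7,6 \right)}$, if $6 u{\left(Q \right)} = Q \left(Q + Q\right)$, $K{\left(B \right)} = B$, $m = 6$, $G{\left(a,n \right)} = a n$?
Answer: $504$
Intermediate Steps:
$u{\left(Q \right)} = \frac{Q^{2}}{3}$ ($u{\left(Q \right)} = \frac{Q \left(Q + Q\right)}{6} = \frac{Q 2 Q}{6} = \frac{2 Q^{2}}{6} = \frac{Q^{2}}{3}$)
$u{\left(K{\left(m \right)} \right)} G{\left(7,6 \right)} = \frac{6^{2}}{3} \cdot 7 \cdot 6 = \frac{1}{3} \cdot 36 \cdot 42 = 12 \cdot 42 = 504$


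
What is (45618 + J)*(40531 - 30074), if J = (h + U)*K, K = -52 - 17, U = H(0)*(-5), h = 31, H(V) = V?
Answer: 454659903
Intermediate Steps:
U = 0 (U = 0*(-5) = 0)
K = -69
J = -2139 (J = (31 + 0)*(-69) = 31*(-69) = -2139)
(45618 + J)*(40531 - 30074) = (45618 - 2139)*(40531 - 30074) = 43479*10457 = 454659903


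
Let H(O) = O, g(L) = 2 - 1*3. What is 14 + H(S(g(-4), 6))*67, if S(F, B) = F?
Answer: -53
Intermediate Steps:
g(L) = -1 (g(L) = 2 - 3 = -1)
14 + H(S(g(-4), 6))*67 = 14 - 1*67 = 14 - 67 = -53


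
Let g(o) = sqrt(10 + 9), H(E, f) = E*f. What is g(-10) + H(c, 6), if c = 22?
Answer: 132 + sqrt(19) ≈ 136.36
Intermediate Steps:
g(o) = sqrt(19)
g(-10) + H(c, 6) = sqrt(19) + 22*6 = sqrt(19) + 132 = 132 + sqrt(19)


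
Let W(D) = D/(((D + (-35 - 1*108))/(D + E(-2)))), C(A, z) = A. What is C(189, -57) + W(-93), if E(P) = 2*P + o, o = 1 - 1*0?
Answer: 8919/59 ≈ 151.17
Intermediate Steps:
o = 1 (o = 1 + 0 = 1)
E(P) = 1 + 2*P (E(P) = 2*P + 1 = 1 + 2*P)
W(D) = D*(-3 + D)/(-143 + D) (W(D) = D/(((D + (-35 - 1*108))/(D + (1 + 2*(-2))))) = D/(((D + (-35 - 108))/(D + (1 - 4)))) = D/(((D - 143)/(D - 3))) = D/(((-143 + D)/(-3 + D))) = D*((-3 + D)/(-143 + D)) = D*(-3 + D)/(-143 + D))
C(189, -57) + W(-93) = 189 - 93*(-3 - 93)/(-143 - 93) = 189 - 93*(-96)/(-236) = 189 - 93*(-1/236)*(-96) = 189 - 2232/59 = 8919/59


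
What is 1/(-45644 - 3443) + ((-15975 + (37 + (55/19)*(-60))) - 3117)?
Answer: -17933690034/932653 ≈ -19229.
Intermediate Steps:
1/(-45644 - 3443) + ((-15975 + (37 + (55/19)*(-60))) - 3117) = 1/(-49087) + ((-15975 + (37 + (55*(1/19))*(-60))) - 3117) = -1/49087 + ((-15975 + (37 + (55/19)*(-60))) - 3117) = -1/49087 + ((-15975 + (37 - 3300/19)) - 3117) = -1/49087 + ((-15975 - 2597/19) - 3117) = -1/49087 + (-306122/19 - 3117) = -1/49087 - 365345/19 = -17933690034/932653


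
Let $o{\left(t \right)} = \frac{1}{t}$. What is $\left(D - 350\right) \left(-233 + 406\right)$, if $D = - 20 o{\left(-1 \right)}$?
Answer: $-57090$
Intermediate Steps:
$D = 20$ ($D = - \frac{20}{-1} = \left(-20\right) \left(-1\right) = 20$)
$\left(D - 350\right) \left(-233 + 406\right) = \left(20 - 350\right) \left(-233 + 406\right) = \left(-330\right) 173 = -57090$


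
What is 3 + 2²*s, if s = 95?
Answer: 383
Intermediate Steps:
3 + 2²*s = 3 + 2²*95 = 3 + 4*95 = 3 + 380 = 383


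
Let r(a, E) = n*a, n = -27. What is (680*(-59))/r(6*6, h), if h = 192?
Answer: 10030/243 ≈ 41.276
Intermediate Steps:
r(a, E) = -27*a
(680*(-59))/r(6*6, h) = (680*(-59))/((-162*6)) = -40120/((-27*36)) = -40120/(-972) = -40120*(-1/972) = 10030/243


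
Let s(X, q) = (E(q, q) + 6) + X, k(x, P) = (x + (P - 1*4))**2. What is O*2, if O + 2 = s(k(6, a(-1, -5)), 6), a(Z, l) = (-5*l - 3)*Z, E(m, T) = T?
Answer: 820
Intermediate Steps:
a(Z, l) = Z*(-3 - 5*l) (a(Z, l) = (-3 - 5*l)*Z = Z*(-3 - 5*l))
k(x, P) = (-4 + P + x)**2 (k(x, P) = (x + (P - 4))**2 = (x + (-4 + P))**2 = (-4 + P + x)**2)
s(X, q) = 6 + X + q (s(X, q) = (q + 6) + X = (6 + q) + X = 6 + X + q)
O = 410 (O = -2 + (6 + (-4 - 1*(-1)*(3 + 5*(-5)) + 6)**2 + 6) = -2 + (6 + (-4 - 1*(-1)*(3 - 25) + 6)**2 + 6) = -2 + (6 + (-4 - 1*(-1)*(-22) + 6)**2 + 6) = -2 + (6 + (-4 - 22 + 6)**2 + 6) = -2 + (6 + (-20)**2 + 6) = -2 + (6 + 400 + 6) = -2 + 412 = 410)
O*2 = 410*2 = 820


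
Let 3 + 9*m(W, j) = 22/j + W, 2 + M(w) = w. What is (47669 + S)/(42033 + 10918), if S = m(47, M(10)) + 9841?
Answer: 2070547/1906236 ≈ 1.0862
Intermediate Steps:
M(w) = -2 + w
m(W, j) = -1/3 + W/9 + 22/(9*j) (m(W, j) = -1/3 + (22/j + W)/9 = -1/3 + (W + 22/j)/9 = -1/3 + (W/9 + 22/(9*j)) = -1/3 + W/9 + 22/(9*j))
S = 354463/36 (S = (22 + (-2 + 10)*(-3 + 47))/(9*(-2 + 10)) + 9841 = (1/9)*(22 + 8*44)/8 + 9841 = (1/9)*(1/8)*(22 + 352) + 9841 = (1/9)*(1/8)*374 + 9841 = 187/36 + 9841 = 354463/36 ≈ 9846.2)
(47669 + S)/(42033 + 10918) = (47669 + 354463/36)/(42033 + 10918) = (2070547/36)/52951 = (2070547/36)*(1/52951) = 2070547/1906236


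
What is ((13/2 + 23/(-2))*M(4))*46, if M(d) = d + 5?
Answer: -2070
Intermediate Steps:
M(d) = 5 + d
((13/2 + 23/(-2))*M(4))*46 = ((13/2 + 23/(-2))*(5 + 4))*46 = ((13*(½) + 23*(-½))*9)*46 = ((13/2 - 23/2)*9)*46 = -5*9*46 = -45*46 = -2070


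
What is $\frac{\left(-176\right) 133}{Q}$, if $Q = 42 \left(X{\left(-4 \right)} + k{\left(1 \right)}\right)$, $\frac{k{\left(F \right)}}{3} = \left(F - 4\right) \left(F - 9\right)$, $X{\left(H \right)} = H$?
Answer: $- \frac{418}{51} \approx -8.1961$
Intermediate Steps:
$k{\left(F \right)} = 3 \left(-9 + F\right) \left(-4 + F\right)$ ($k{\left(F \right)} = 3 \left(F - 4\right) \left(F - 9\right) = 3 \left(-4 + F\right) \left(-9 + F\right) = 3 \left(-9 + F\right) \left(-4 + F\right)$)
$Q = 2856$ ($Q = 42 \left(-4 + \left(108 - 39 + 3 \cdot 1^{2}\right)\right) = 42 \left(-4 + \left(108 - 39 + 3 \cdot 1\right)\right) = 42 \left(-4 + \left(108 - 39 + 3\right)\right) = 42 \left(-4 + 72\right) = 42 \cdot 68 = 2856$)
$\frac{\left(-176\right) 133}{Q} = \frac{\left(-176\right) 133}{2856} = \left(-23408\right) \frac{1}{2856} = - \frac{418}{51}$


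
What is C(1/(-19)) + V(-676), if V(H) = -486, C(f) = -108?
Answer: -594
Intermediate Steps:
C(1/(-19)) + V(-676) = -108 - 486 = -594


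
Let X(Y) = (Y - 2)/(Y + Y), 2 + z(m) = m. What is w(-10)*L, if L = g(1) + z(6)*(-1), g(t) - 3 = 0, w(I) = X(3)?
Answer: -1/6 ≈ -0.16667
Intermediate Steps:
z(m) = -2 + m
X(Y) = (-2 + Y)/(2*Y) (X(Y) = (-2 + Y)/((2*Y)) = (-2 + Y)*(1/(2*Y)) = (-2 + Y)/(2*Y))
w(I) = 1/6 (w(I) = (1/2)*(-2 + 3)/3 = (1/2)*(1/3)*1 = 1/6)
g(t) = 3 (g(t) = 3 + 0 = 3)
L = -1 (L = 3 + (-2 + 6)*(-1) = 3 + 4*(-1) = 3 - 4 = -1)
w(-10)*L = (1/6)*(-1) = -1/6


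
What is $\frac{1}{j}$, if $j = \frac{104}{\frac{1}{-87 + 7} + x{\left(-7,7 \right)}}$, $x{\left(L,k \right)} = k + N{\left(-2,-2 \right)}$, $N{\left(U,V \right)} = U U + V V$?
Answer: $\frac{1199}{8320} \approx 0.14411$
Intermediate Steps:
$N{\left(U,V \right)} = U^{2} + V^{2}$
$x{\left(L,k \right)} = 8 + k$ ($x{\left(L,k \right)} = k + \left(\left(-2\right)^{2} + \left(-2\right)^{2}\right) = k + \left(4 + 4\right) = k + 8 = 8 + k$)
$j = \frac{8320}{1199}$ ($j = \frac{104}{\frac{1}{-87 + 7} + \left(8 + 7\right)} = \frac{104}{\frac{1}{-80} + 15} = \frac{104}{- \frac{1}{80} + 15} = \frac{104}{\frac{1199}{80}} = 104 \cdot \frac{80}{1199} = \frac{8320}{1199} \approx 6.9391$)
$\frac{1}{j} = \frac{1}{\frac{8320}{1199}} = \frac{1199}{8320}$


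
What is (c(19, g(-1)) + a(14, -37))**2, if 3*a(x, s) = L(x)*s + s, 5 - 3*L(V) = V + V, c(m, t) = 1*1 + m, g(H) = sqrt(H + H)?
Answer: 846400/81 ≈ 10449.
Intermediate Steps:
g(H) = sqrt(2)*sqrt(H) (g(H) = sqrt(2*H) = sqrt(2)*sqrt(H))
c(m, t) = 1 + m
L(V) = 5/3 - 2*V/3 (L(V) = 5/3 - (V + V)/3 = 5/3 - 2*V/3)
a(x, s) = s/3 + s*(5/3 - 2*x/3)/3 (a(x, s) = ((5/3 - 2*x/3)*s + s)/3 = (s*(5/3 - 2*x/3) + s)/3 = (s + s*(5/3 - 2*x/3))/3 = s/3 + s*(5/3 - 2*x/3)/3)
(c(19, g(-1)) + a(14, -37))**2 = ((1 + 19) + (2/9)*(-37)*(4 - 1*14))**2 = (20 + (2/9)*(-37)*(4 - 14))**2 = (20 + (2/9)*(-37)*(-10))**2 = (20 + 740/9)**2 = (920/9)**2 = 846400/81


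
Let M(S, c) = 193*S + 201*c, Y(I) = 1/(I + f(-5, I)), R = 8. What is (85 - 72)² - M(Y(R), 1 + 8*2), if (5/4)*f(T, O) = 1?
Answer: -143877/44 ≈ -3269.9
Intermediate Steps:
f(T, O) = ⅘ (f(T, O) = (⅘)*1 = ⅘)
Y(I) = 1/(⅘ + I) (Y(I) = 1/(I + ⅘) = 1/(⅘ + I))
(85 - 72)² - M(Y(R), 1 + 8*2) = (85 - 72)² - (193*(5/(4 + 5*8)) + 201*(1 + 8*2)) = 13² - (193*(5/(4 + 40)) + 201*(1 + 16)) = 169 - (193*(5/44) + 201*17) = 169 - (193*(5*(1/44)) + 3417) = 169 - (193*(5/44) + 3417) = 169 - (965/44 + 3417) = 169 - 1*151313/44 = 169 - 151313/44 = -143877/44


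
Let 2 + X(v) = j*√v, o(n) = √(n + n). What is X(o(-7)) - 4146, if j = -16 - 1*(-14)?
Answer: -4148 - 2*(-14)^(¼) ≈ -4150.7 - 2.7356*I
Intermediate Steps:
j = -2 (j = -16 + 14 = -2)
o(n) = √2*√n (o(n) = √(2*n) = √2*√n)
X(v) = -2 - 2*√v
X(o(-7)) - 4146 = (-2 - 2*(-7)^(¼)*2^(¼)) - 4146 = (-2 - 2*2^(¼)*(7^(¼)*√I)) - 4146 = (-2 - 2*14^(¼)*√I) - 4146 = -4148 - 2*14^(¼)*√I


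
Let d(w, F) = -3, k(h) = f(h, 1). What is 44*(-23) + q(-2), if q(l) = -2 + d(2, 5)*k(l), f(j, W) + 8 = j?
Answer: -984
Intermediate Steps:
f(j, W) = -8 + j
k(h) = -8 + h
q(l) = 22 - 3*l (q(l) = -2 - 3*(-8 + l) = -2 + (24 - 3*l) = 22 - 3*l)
44*(-23) + q(-2) = 44*(-23) + (22 - 3*(-2)) = -1012 + (22 + 6) = -1012 + 28 = -984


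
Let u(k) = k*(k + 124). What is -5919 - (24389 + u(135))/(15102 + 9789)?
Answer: -147389183/24891 ≈ -5921.4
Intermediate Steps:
u(k) = k*(124 + k)
-5919 - (24389 + u(135))/(15102 + 9789) = -5919 - (24389 + 135*(124 + 135))/(15102 + 9789) = -5919 - (24389 + 135*259)/24891 = -5919 - (24389 + 34965)/24891 = -5919 - 59354/24891 = -147389183/24891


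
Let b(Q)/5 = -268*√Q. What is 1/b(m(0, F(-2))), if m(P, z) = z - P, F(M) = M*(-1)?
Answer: -√2/2680 ≈ -0.00052769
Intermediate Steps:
F(M) = -M
b(Q) = -1340*√Q (b(Q) = 5*(-268*√Q) = -1340*√Q)
1/b(m(0, F(-2))) = 1/(-1340*√(-1*(-2) - 1*0)) = 1/(-1340*√(2 + 0)) = 1/(-1340*√2) = -√2/2680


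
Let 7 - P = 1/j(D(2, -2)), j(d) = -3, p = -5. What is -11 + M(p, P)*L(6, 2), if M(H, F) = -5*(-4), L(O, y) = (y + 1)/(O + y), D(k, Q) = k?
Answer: -7/2 ≈ -3.5000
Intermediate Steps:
L(O, y) = (1 + y)/(O + y)
P = 22/3 (P = 7 - 1/(-3) = 7 - 1*(-⅓) = 7 + ⅓ = 22/3 ≈ 7.3333)
M(H, F) = 20
-11 + M(p, P)*L(6, 2) = -11 + 20*((1 + 2)/(6 + 2)) = -11 + 20*(3/8) = -11 + 15/2 = -7/2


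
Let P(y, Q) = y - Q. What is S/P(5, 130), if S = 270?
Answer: -54/25 ≈ -2.1600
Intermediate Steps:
S/P(5, 130) = 270/(5 - 1*130) = 270/(5 - 130) = 270/(-125) = 270*(-1/125) = -54/25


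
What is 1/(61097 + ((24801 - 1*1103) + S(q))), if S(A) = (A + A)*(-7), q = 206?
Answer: 1/81911 ≈ 1.2208e-5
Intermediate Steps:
S(A) = -14*A (S(A) = (2*A)*(-7) = -14*A)
1/(61097 + ((24801 - 1*1103) + S(q))) = 1/(61097 + ((24801 - 1*1103) - 14*206)) = 1/(61097 + ((24801 - 1103) - 2884)) = 1/(61097 + (23698 - 2884)) = 1/(61097 + 20814) = 1/81911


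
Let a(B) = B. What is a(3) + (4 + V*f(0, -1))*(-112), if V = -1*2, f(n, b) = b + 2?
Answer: -221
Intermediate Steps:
f(n, b) = 2 + b
V = -2
a(3) + (4 + V*f(0, -1))*(-112) = 3 + (4 - 2*(2 - 1))*(-112) = 3 + (4 - 2*1)*(-112) = 3 + (4 - 2)*(-112) = 3 + 2*(-112) = 3 - 224 = -221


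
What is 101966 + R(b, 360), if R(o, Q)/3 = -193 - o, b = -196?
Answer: 101975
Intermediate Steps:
R(o, Q) = -579 - 3*o (R(o, Q) = 3*(-193 - o) = -579 - 3*o)
101966 + R(b, 360) = 101966 + (-579 - 3*(-196)) = 101966 + (-579 + 588) = 101966 + 9 = 101975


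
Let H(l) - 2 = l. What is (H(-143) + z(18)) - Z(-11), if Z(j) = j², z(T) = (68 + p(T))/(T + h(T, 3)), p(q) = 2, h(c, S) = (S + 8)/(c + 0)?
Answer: -17302/67 ≈ -258.24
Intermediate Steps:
h(c, S) = (8 + S)/c
H(l) = 2 + l
z(T) = 70/(T + 11/T) (z(T) = (68 + 2)/(T + (8 + 3)/T) = 70/(T + 11/T))
(H(-143) + z(18)) - Z(-11) = ((2 - 143) + 70*18/(11 + 18²)) - 1*(-11)² = (-141 + 70*18/(11 + 324)) - 1*121 = (-141 + 70*18/335) - 121 = (-141 + 70*18*(1/335)) - 121 = (-141 + 252/67) - 121 = -9195/67 - 121 = -17302/67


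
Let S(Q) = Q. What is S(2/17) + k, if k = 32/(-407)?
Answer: 270/6919 ≈ 0.039023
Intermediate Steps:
k = -32/407 (k = 32*(-1/407) = -32/407 ≈ -0.078624)
S(2/17) + k = 2/17 - 32/407 = 270/6919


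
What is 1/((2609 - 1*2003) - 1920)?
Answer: -1/1314 ≈ -0.00076103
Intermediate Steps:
1/((2609 - 1*2003) - 1920) = 1/((2609 - 2003) - 1920) = 1/(606 - 1920) = 1/(-1314) = -1/1314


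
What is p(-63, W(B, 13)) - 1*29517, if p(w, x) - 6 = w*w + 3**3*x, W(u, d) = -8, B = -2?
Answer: -25758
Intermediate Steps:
p(w, x) = 6 + w**2 + 27*x (p(w, x) = 6 + (w*w + 3**3*x) = 6 + (w**2 + 27*x) = 6 + w**2 + 27*x)
p(-63, W(B, 13)) - 1*29517 = (6 + (-63)**2 + 27*(-8)) - 1*29517 = (6 + 3969 - 216) - 29517 = 3759 - 29517 = -25758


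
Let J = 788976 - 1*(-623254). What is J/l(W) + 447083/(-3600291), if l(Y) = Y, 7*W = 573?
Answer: 3954535170439/229218527 ≈ 17252.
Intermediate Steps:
J = 1412230 (J = 788976 + 623254 = 1412230)
W = 573/7 (W = (⅐)*573 = 573/7 ≈ 81.857)
J/l(W) + 447083/(-3600291) = 1412230/(573/7) + 447083/(-3600291) = 1412230*(7/573) + 447083*(-1/3600291) = 9885610/573 - 447083/3600291 = 3954535170439/229218527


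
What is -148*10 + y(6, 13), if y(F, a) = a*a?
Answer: -1311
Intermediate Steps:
y(F, a) = a²
-148*10 + y(6, 13) = -148*10 + 13² = -1480 + 169 = -1311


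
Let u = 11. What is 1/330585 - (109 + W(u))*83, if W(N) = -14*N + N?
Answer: 932910871/330585 ≈ 2822.0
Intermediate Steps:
W(N) = -13*N
1/330585 - (109 + W(u))*83 = 1/330585 - (109 - 13*11)*83 = 1/330585 - (109 - 143)*83 = 1/330585 - (-34)*83 = 1/330585 - 1*(-2822) = 1/330585 + 2822 = 932910871/330585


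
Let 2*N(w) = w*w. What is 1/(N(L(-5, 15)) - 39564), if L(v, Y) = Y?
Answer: -2/78903 ≈ -2.5348e-5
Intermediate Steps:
N(w) = w²/2 (N(w) = (w*w)/2 = w²/2)
1/(N(L(-5, 15)) - 39564) = 1/((½)*15² - 39564) = 1/((½)*225 - 39564) = 1/(225/2 - 39564) = 1/(-78903/2) = -2/78903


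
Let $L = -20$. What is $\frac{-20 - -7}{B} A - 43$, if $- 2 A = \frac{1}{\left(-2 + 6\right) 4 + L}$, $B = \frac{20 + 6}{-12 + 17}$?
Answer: $- \frac{693}{16} \approx -43.313$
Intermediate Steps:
$B = \frac{26}{5} \approx 5.2$
$A = \frac{1}{8}$ ($A = - \frac{1}{2 \left(\left(-2 + 6\right) 4 - 20\right)} = - \frac{1}{2 \left(4 \cdot 4 - 20\right)} = - \frac{1}{2 \left(16 - 20\right)} = - \frac{1}{2 \left(-4\right)} = \left(- \frac{1}{2}\right) \left(- \frac{1}{4}\right) = \frac{1}{8} \approx 0.125$)
$\frac{-20 - -7}{B} A - 43 = \frac{-20 - -7}{\frac{26}{5}} \cdot \frac{1}{8} - 43 = \left(-20 + 7\right) \frac{5}{26} \cdot \frac{1}{8} - 43 = \left(-13\right) \frac{5}{26} \cdot \frac{1}{8} - 43 = \left(- \frac{5}{2}\right) \frac{1}{8} - 43 = - \frac{5}{16} - 43 = - \frac{693}{16}$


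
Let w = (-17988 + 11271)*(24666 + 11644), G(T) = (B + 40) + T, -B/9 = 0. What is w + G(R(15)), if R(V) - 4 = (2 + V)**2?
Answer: -243893937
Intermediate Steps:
R(V) = 4 + (2 + V)**2
B = 0 (B = -9*0 = 0)
G(T) = 40 + T (G(T) = (0 + 40) + T = 40 + T)
w = -243894270 (w = -6717*36310 = -243894270)
w + G(R(15)) = -243894270 + (40 + (4 + (2 + 15)**2)) = -243894270 + (40 + (4 + 17**2)) = -243894270 + (40 + (4 + 289)) = -243894270 + (40 + 293) = -243894270 + 333 = -243893937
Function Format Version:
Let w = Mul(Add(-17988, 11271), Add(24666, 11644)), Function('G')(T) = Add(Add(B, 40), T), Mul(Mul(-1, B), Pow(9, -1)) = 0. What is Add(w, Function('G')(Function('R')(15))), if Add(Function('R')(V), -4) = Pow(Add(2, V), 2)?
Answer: -243893937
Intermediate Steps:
Function('R')(V) = Add(4, Pow(Add(2, V), 2))
B = 0 (B = Mul(-9, 0) = 0)
Function('G')(T) = Add(40, T) (Function('G')(T) = Add(Add(0, 40), T) = Add(40, T))
w = -243894270 (w = Mul(-6717, 36310) = -243894270)
Add(w, Function('G')(Function('R')(15))) = Add(-243894270, Add(40, Add(4, Pow(Add(2, 15), 2)))) = Add(-243894270, Add(40, Add(4, Pow(17, 2)))) = Add(-243894270, Add(40, Add(4, 289))) = Add(-243894270, Add(40, 293)) = Add(-243894270, 333) = -243893937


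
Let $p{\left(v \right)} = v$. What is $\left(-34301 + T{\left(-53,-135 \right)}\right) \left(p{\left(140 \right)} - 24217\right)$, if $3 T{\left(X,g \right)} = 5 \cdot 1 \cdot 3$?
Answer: $825744792$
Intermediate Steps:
$T{\left(X,g \right)} = 5$ ($T{\left(X,g \right)} = \frac{5 \cdot 1 \cdot 3}{3} = \frac{5 \cdot 3}{3} = \frac{1}{3} \cdot 15 = 5$)
$\left(-34301 + T{\left(-53,-135 \right)}\right) \left(p{\left(140 \right)} - 24217\right) = \left(-34301 + 5\right) \left(140 - 24217\right) = \left(-34296\right) \left(-24077\right) = 825744792$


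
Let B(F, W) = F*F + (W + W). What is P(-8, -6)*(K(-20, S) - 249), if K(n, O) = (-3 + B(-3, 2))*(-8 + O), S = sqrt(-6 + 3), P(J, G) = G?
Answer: 1974 - 60*I*sqrt(3) ≈ 1974.0 - 103.92*I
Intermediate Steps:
S = I*sqrt(3) (S = sqrt(-3) = I*sqrt(3) ≈ 1.732*I)
B(F, W) = F**2 + 2*W
K(n, O) = -80 + 10*O (K(n, O) = (-3 + ((-3)**2 + 2*2))*(-8 + O) = (-3 + (9 + 4))*(-8 + O) = (-3 + 13)*(-8 + O) = 10*(-8 + O) = -80 + 10*O)
P(-8, -6)*(K(-20, S) - 249) = -6*((-80 + 10*(I*sqrt(3))) - 249) = -6*((-80 + 10*I*sqrt(3)) - 249) = -6*(-329 + 10*I*sqrt(3)) = 1974 - 60*I*sqrt(3)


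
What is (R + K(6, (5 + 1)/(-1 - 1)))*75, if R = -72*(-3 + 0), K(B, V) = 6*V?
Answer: 14850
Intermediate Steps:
R = 216 (R = -72*(-3) = -24*(-9) = 216)
(R + K(6, (5 + 1)/(-1 - 1)))*75 = (216 + 6*((5 + 1)/(-1 - 1)))*75 = (216 + 6*(6/(-2)))*75 = (216 + 6*(6*(-½)))*75 = (216 + 6*(-3))*75 = (216 - 18)*75 = 198*75 = 14850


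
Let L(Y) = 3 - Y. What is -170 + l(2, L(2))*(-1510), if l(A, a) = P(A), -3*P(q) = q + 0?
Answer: 2510/3 ≈ 836.67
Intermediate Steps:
P(q) = -q/3 (P(q) = -(q + 0)/3 = -q/3)
l(A, a) = -A/3
-170 + l(2, L(2))*(-1510) = -170 - 1/3*2*(-1510) = -170 - 2/3*(-1510) = -170 + 3020/3 = 2510/3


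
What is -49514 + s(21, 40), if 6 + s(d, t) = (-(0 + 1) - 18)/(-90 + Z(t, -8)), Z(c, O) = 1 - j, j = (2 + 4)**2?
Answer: -6189981/125 ≈ -49520.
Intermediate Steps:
j = 36 (j = 6**2 = 36)
Z(c, O) = -35 (Z(c, O) = 1 - 1*36 = 1 - 36 = -35)
s(d, t) = -731/125 (s(d, t) = -6 + (-(0 + 1) - 18)/(-90 - 35) = -6 + (-1*1 - 18)/(-125) = -6 + (-1 - 18)*(-1/125) = -6 - 19*(-1/125) = -6 + 19/125 = -731/125)
-49514 + s(21, 40) = -49514 - 731/125 = -6189981/125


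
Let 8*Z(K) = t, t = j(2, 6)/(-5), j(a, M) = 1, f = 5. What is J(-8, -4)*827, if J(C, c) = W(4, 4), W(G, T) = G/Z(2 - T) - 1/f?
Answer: -662427/5 ≈ -1.3249e+5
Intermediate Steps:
t = -⅕ (t = 1/(-5) = 1*(-⅕) = -⅕ ≈ -0.20000)
Z(K) = -1/40 (Z(K) = (⅛)*(-⅕) = -1/40)
W(G, T) = -⅕ - 40*G (W(G, T) = G/(-1/40) - 1/5 = G*(-40) - 1*⅕ = -40*G - ⅕ = -⅕ - 40*G)
J(C, c) = -801/5 (J(C, c) = -⅕ - 40*4 = -⅕ - 160 = -801/5)
J(-8, -4)*827 = -801/5*827 = -662427/5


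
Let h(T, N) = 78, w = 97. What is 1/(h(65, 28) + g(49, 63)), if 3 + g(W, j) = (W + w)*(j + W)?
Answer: 1/16427 ≈ 6.0875e-5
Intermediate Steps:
g(W, j) = -3 + (97 + W)*(W + j) (g(W, j) = -3 + (W + 97)*(j + W) = -3 + (97 + W)*(W + j))
1/(h(65, 28) + g(49, 63)) = 1/(78 + (-3 + 49**2 + 97*49 + 97*63 + 49*63)) = 1/(78 + (-3 + 2401 + 4753 + 6111 + 3087)) = 1/(78 + 16349) = 1/16427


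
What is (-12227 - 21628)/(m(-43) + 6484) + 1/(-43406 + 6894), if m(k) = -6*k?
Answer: -618060251/123081952 ≈ -5.0215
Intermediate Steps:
(-12227 - 21628)/(m(-43) + 6484) + 1/(-43406 + 6894) = (-12227 - 21628)/(-6*(-43) + 6484) + 1/(-43406 + 6894) = -33855/(258 + 6484) + 1/(-36512) = -33855/6742 - 1/36512 = -618060251/123081952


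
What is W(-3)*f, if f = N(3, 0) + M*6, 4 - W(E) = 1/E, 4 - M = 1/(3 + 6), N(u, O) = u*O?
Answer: 910/9 ≈ 101.11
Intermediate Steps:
N(u, O) = O*u
M = 35/9 (M = 4 - 1/(3 + 6) = 4 - 1/9 = 4 - 1*⅑ = 4 - ⅑ = 35/9 ≈ 3.8889)
W(E) = 4 - 1/E
f = 70/3 (f = 0*3 + (35/9)*6 = 0 + 70/3 = 70/3 ≈ 23.333)
W(-3)*f = (4 - 1/(-3))*(70/3) = (4 - 1*(-⅓))*(70/3) = (4 + ⅓)*(70/3) = (13/3)*(70/3) = 910/9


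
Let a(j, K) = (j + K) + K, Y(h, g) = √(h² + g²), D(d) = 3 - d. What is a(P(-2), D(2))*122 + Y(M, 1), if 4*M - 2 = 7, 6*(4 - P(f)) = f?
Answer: 2318/3 + √97/4 ≈ 775.13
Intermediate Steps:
P(f) = 4 - f/6
M = 9/4 (M = ½ + (¼)*7 = ½ + 7/4 = 9/4 ≈ 2.2500)
Y(h, g) = √(g² + h²)
a(j, K) = j + 2*K (a(j, K) = (K + j) + K = j + 2*K)
a(P(-2), D(2))*122 + Y(M, 1) = ((4 - ⅙*(-2)) + 2*(3 - 1*2))*122 + √(1² + (9/4)²) = ((4 + ⅓) + 2*(3 - 2))*122 + √(1 + 81/16) = (13/3 + 2*1)*122 + √(97/16) = (13/3 + 2)*122 + √97/4 = (19/3)*122 + √97/4 = 2318/3 + √97/4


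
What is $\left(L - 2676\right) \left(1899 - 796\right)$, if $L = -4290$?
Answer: $-7683498$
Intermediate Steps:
$\left(L - 2676\right) \left(1899 - 796\right) = \left(-4290 - 2676\right) \left(1899 - 796\right) = \left(-6966\right) 1103 = -7683498$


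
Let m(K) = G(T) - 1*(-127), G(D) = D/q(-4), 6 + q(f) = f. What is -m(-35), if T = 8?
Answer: -631/5 ≈ -126.20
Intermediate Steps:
q(f) = -6 + f
G(D) = -D/10 (G(D) = D/(-6 - 4) = D/(-10) = D*(-1/10) = -D/10)
m(K) = 631/5 (m(K) = -1/10*8 - 1*(-127) = -4/5 + 127 = 631/5)
-m(-35) = -1*631/5 = -631/5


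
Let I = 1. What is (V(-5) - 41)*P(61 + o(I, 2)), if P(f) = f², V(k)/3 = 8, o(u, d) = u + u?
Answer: -67473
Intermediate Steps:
o(u, d) = 2*u
V(k) = 24 (V(k) = 3*8 = 24)
(V(-5) - 41)*P(61 + o(I, 2)) = (24 - 41)*(61 + 2*1)² = -17*(61 + 2)² = -17*63² = -17*3969 = -67473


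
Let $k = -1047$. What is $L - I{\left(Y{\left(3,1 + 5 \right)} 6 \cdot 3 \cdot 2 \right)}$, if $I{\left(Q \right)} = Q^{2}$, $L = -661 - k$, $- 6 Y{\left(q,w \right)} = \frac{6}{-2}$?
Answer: $62$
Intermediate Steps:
$Y{\left(q,w \right)} = \frac{1}{2}$ ($Y{\left(q,w \right)} = - \frac{6 \frac{1}{-2}}{6} = - \frac{6 \left(- \frac{1}{2}\right)}{6} = \left(- \frac{1}{6}\right) \left(-3\right) = \frac{1}{2}$)
$L = 386$ ($L = -661 - -1047 = -661 + 1047 = 386$)
$L - I{\left(Y{\left(3,1 + 5 \right)} 6 \cdot 3 \cdot 2 \right)} = 386 - \left(\frac{1}{2} \cdot 6 \cdot 3 \cdot 2\right)^{2} = 386 - \left(3 \cdot 3 \cdot 2\right)^{2} = 386 - \left(9 \cdot 2\right)^{2} = 386 - 18^{2} = 386 - 324 = 62$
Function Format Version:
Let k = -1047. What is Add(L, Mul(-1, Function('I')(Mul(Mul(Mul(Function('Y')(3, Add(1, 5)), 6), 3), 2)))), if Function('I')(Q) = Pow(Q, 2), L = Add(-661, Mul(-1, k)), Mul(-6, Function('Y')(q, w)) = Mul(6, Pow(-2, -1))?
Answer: 62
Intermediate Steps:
Function('Y')(q, w) = Rational(1, 2) (Function('Y')(q, w) = Mul(Rational(-1, 6), Mul(6, Pow(-2, -1))) = Mul(Rational(-1, 6), Mul(6, Rational(-1, 2))) = Mul(Rational(-1, 6), -3) = Rational(1, 2))
L = 386 (L = Add(-661, Mul(-1, -1047)) = Add(-661, 1047) = 386)
Add(L, Mul(-1, Function('I')(Mul(Mul(Mul(Function('Y')(3, Add(1, 5)), 6), 3), 2)))) = Add(386, Mul(-1, Pow(Mul(Mul(Mul(Rational(1, 2), 6), 3), 2), 2))) = Add(386, Mul(-1, Pow(Mul(Mul(3, 3), 2), 2))) = Add(386, Mul(-1, Pow(Mul(9, 2), 2))) = Add(386, Mul(-1, Pow(18, 2))) = Add(386, Mul(-1, 324)) = Add(386, -324) = 62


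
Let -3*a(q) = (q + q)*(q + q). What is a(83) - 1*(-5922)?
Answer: -9790/3 ≈ -3263.3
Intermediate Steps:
a(q) = -4*q²/3 (a(q) = -(q + q)*(q + q)/3 = -2*q*2*q/3 = -4*q²/3)
a(83) - 1*(-5922) = -4/3*83² - 1*(-5922) = -4/3*6889 + 5922 = -27556/3 + 5922 = -9790/3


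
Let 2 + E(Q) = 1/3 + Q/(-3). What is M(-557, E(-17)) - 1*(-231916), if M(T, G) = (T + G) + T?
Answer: 230806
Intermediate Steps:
E(Q) = -5/3 - Q/3 (E(Q) = -2 + (1/3 + Q/(-3)) = -2 + (1*(⅓) + Q*(-⅓)) = -2 + (⅓ - Q/3) = -5/3 - Q/3)
M(T, G) = G + 2*T (M(T, G) = (G + T) + T = G + 2*T)
M(-557, E(-17)) - 1*(-231916) = ((-5/3 - ⅓*(-17)) + 2*(-557)) - 1*(-231916) = ((-5/3 + 17/3) - 1114) + 231916 = (4 - 1114) + 231916 = -1110 + 231916 = 230806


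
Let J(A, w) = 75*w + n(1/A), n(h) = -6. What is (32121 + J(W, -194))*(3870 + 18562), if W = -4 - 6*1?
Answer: 394018080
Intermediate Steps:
W = -10 (W = -4 - 6 = -10)
J(A, w) = -6 + 75*w (J(A, w) = 75*w - 6 = -6 + 75*w)
(32121 + J(W, -194))*(3870 + 18562) = (32121 + (-6 + 75*(-194)))*(3870 + 18562) = (32121 + (-6 - 14550))*22432 = (32121 - 14556)*22432 = 17565*22432 = 394018080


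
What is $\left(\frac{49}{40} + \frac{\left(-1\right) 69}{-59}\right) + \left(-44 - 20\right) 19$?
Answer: $- \frac{2864109}{2360} \approx -1213.6$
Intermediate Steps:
$\left(\frac{49}{40} + \frac{\left(-1\right) 69}{-59}\right) + \left(-44 - 20\right) 19 = \left(49 \cdot \frac{1}{40} - - \frac{69}{59}\right) + \left(-44 - 20\right) 19 = \left(\frac{49}{40} + \frac{69}{59}\right) - 1216 = \frac{5651}{2360} - 1216 = - \frac{2864109}{2360}$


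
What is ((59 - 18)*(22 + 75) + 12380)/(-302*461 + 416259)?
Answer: 16357/277037 ≈ 0.059043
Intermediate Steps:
((59 - 18)*(22 + 75) + 12380)/(-302*461 + 416259) = (41*97 + 12380)/(-139222 + 416259) = (3977 + 12380)/277037 = 16357*(1/277037) = 16357/277037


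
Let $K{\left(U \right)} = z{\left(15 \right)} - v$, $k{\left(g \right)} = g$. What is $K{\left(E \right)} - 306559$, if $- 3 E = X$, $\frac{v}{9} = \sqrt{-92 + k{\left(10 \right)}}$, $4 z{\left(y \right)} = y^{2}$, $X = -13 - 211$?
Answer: $- \frac{1226011}{4} - 9 i \sqrt{82} \approx -3.065 \cdot 10^{5} - 81.498 i$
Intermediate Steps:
$X = -224$
$z{\left(y \right)} = \frac{y^{2}}{4}$
$v = 9 i \sqrt{82}$ ($v = 9 \sqrt{-92 + 10} = 9 \sqrt{-82} = 9 i \sqrt{82} \approx 81.498 i$)
$E = \frac{224}{3}$ ($E = \left(- \frac{1}{3}\right) \left(-224\right) = \frac{224}{3} \approx 74.667$)
$K{\left(U \right)} = \frac{225}{4} - 9 i \sqrt{82}$ ($K{\left(U \right)} = \frac{15^{2}}{4} - 9 i \sqrt{82} = \frac{1}{4} \cdot 225 - 9 i \sqrt{82} = \frac{225}{4} - 9 i \sqrt{82}$)
$K{\left(E \right)} - 306559 = \left(\frac{225}{4} - 9 i \sqrt{82}\right) - 306559 = - \frac{1226011}{4} - 9 i \sqrt{82}$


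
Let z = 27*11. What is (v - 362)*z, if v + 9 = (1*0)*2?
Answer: -110187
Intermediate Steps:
z = 297
v = -9 (v = -9 + (1*0)*2 = -9 + 0*2 = -9 + 0 = -9)
(v - 362)*z = (-9 - 362)*297 = -371*297 = -110187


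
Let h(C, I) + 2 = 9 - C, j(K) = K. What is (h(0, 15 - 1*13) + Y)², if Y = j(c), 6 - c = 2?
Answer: 121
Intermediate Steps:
c = 4 (c = 6 - 1*2 = 6 - 2 = 4)
h(C, I) = 7 - C (h(C, I) = -2 + (9 - C) = 7 - C)
Y = 4
(h(0, 15 - 1*13) + Y)² = ((7 - 1*0) + 4)² = ((7 + 0) + 4)² = (7 + 4)² = 11² = 121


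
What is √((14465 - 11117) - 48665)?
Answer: I*√45317 ≈ 212.88*I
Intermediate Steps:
√((14465 - 11117) - 48665) = √(3348 - 48665) = √(-45317) = I*√45317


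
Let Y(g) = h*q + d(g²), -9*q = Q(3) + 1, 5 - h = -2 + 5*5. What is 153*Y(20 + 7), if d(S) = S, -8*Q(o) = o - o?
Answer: 111843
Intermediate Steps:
Q(o) = 0 (Q(o) = -(o - o)/8 = -⅛*0 = 0)
h = -18 (h = 5 - (-2 + 5*5) = 5 - (-2 + 25) = 5 - 1*23 = 5 - 23 = -18)
q = -⅑ (q = -(0 + 1)/9 = -⅑*1 = -⅑ ≈ -0.11111)
Y(g) = 2 + g² (Y(g) = -18*(-⅑) + g² = 2 + g²)
153*Y(20 + 7) = 153*(2 + (20 + 7)²) = 153*(2 + 27²) = 153*(2 + 729) = 153*731 = 111843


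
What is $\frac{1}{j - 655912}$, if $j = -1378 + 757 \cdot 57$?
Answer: $- \frac{1}{614141} \approx -1.6283 \cdot 10^{-6}$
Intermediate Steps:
$j = 41771$ ($j = -1378 + 43149 = 41771$)
$\frac{1}{j - 655912} = \frac{1}{41771 - 655912} = \frac{1}{-614141} = - \frac{1}{614141}$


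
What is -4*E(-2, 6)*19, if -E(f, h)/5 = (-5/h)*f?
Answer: 1900/3 ≈ 633.33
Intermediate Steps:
E(f, h) = 25*f/h (E(f, h) = -5*(-5/h)*f = -(-25)*f/h = 25*f/h)
-4*E(-2, 6)*19 = -100*(-2)/6*19 = -4*(-25/3)*19 = (100/3)*19 = 1900/3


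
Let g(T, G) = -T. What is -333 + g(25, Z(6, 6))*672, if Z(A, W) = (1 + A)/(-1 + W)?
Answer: -17133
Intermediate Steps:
Z(A, W) = (1 + A)/(-1 + W)
-333 + g(25, Z(6, 6))*672 = -333 - 1*25*672 = -333 - 25*672 = -333 - 16800 = -17133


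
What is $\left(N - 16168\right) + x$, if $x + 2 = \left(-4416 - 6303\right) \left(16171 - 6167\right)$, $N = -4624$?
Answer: $-107253670$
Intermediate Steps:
$x = -107232878$ ($x = -2 + \left(-4416 - 6303\right) \left(16171 - 6167\right) = -2 - 107232876 = -107232878$)
$\left(N - 16168\right) + x = \left(-4624 - 16168\right) - 107232878 = -20792 - 107232878 = -107253670$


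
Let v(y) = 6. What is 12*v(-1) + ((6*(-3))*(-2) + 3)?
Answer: 111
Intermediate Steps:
12*v(-1) + ((6*(-3))*(-2) + 3) = 12*6 + ((6*(-3))*(-2) + 3) = 72 + (-18*(-2) + 3) = 72 + (36 + 3) = 72 + 39 = 111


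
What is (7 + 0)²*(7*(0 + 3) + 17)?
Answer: 1862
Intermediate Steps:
(7 + 0)²*(7*(0 + 3) + 17) = 7²*(7*3 + 17) = 49*(21 + 17) = 49*38 = 1862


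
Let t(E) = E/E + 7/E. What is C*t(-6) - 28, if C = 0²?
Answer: -28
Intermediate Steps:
t(E) = 1 + 7/E
C = 0
C*t(-6) - 28 = 0*((7 - 6)/(-6)) - 28 = 0*(-⅙*1) - 28 = 0*(-⅙) - 28 = 0 - 28 = -28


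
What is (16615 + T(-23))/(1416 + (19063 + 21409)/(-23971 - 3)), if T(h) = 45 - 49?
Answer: 28445151/2421908 ≈ 11.745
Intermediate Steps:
T(h) = -4
(16615 + T(-23))/(1416 + (19063 + 21409)/(-23971 - 3)) = (16615 - 4)/(1416 + (19063 + 21409)/(-23971 - 3)) = 16611/(1416 + 40472/(-23974)) = 16611/(1416 + 40472*(-1/23974)) = 16611/(1416 - 20236/11987) = 16611/(16953356/11987) = 16611*(11987/16953356) = 28445151/2421908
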